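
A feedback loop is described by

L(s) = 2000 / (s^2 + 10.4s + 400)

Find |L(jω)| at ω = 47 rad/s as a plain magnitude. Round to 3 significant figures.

At s = jω = j47:
quadratic: (j47)² + 10.4·j47 + 400 = -1809 + j488.8 → |·| ≈ 1873.9, ∠ ≈ 164.88°
|L| = 2000 / 1873.9 ≈ 1.0673

1.07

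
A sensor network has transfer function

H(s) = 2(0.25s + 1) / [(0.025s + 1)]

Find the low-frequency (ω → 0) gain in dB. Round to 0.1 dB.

6.0 dB

H(0) = 2 · 1 / 1 = 2
20 log₁₀(2) ≈ 6.02 dB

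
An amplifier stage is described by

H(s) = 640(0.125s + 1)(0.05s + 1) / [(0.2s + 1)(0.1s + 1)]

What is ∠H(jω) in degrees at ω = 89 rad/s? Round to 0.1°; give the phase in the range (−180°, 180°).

-8.2°

At ω = 89 rad/s:
zero (1 + j89·0.125) = 1 + j11.125 → |·| ≈ 11.17, ∠ ≈ 84.86°
zero (1 + j89·0.05) = 1 + j4.45 → |·| ≈ 4.561, ∠ ≈ 77.33°
pole (1 + j89·0.2) = 1 + j17.8 → |·| ≈ 17.828, ∠ ≈ 86.78°
pole (1 + j89·0.1) = 1 + j8.9 → |·| ≈ 8.956, ∠ ≈ 83.59°
∠H = (84.86° + 77.33°) − (86.78° + 83.59°) = -8.18°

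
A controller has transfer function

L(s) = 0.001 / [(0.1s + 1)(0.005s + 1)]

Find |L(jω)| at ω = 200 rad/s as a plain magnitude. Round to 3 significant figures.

3.53e-05

At ω = 200 rad/s:
pole (1 + j200·0.1) = 1 + j20 → |·| ≈ 20.025, ∠ ≈ 87.14°
pole (1 + j200·0.005) = 1 + j1 → |·| ≈ 1.4142, ∠ ≈ 45.00°
|L| = 0.001 · 1 / (20.025 · 1.4142) ≈ 3.5312e-05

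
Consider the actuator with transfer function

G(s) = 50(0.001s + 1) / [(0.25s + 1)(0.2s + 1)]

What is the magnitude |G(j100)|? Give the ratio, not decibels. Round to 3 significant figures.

At ω = 100 rad/s:
zero (1 + j100·0.001) = 1 + j0.1 → |·| ≈ 1.005, ∠ ≈ 5.71°
pole (1 + j100·0.25) = 1 + j25 → |·| ≈ 25.02, ∠ ≈ 87.71°
pole (1 + j100·0.2) = 1 + j20 → |·| ≈ 20.025, ∠ ≈ 87.14°
|G| = 50 · 1.005 / (25.02 · 20.025) ≈ 0.10029

0.100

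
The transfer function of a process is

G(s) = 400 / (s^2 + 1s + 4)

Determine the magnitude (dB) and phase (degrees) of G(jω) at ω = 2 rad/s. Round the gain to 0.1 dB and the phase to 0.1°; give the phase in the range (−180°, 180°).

46.0 dB, -90.0°

At s = jω = j2:
quadratic: (j2)² + 1·j2 + 4 = 0 + j2 → |·| ≈ 2, ∠ ≈ 90.00°
|G| = 400 / 2 ≈ 200
Gain = 20 log₁₀(200) ≈ 46.02 dB
∠G = 0.00° − 90.00° = -90.00°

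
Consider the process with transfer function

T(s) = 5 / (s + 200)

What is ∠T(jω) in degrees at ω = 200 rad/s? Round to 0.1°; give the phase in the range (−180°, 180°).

At s = jω = j200:
pole (s+200): 200 + j200 → |·| = √(200²+200²) = √80000 ≈ 282.84, ∠ = arctan(200/200) ≈ 45.00°
∠T = 0.00° − 45.00° = -45.00°

-45.0°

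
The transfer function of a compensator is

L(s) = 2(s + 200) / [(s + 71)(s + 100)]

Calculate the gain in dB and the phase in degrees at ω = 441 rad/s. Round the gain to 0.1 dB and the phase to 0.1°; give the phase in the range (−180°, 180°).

At s = jω = j441:
zero (s+200): 200 + j441 → |·| = √(200²+441²) = √234481 ≈ 484.23, ∠ = arctan(441/200) ≈ 65.61°
pole (s+71): 71 + j441 → |·| = √(71²+441²) = √199522 ≈ 446.68, ∠ = arctan(441/71) ≈ 80.85°
pole (s+100): 100 + j441 → |·| = √(100²+441²) = √204481 ≈ 452.2, ∠ = arctan(441/100) ≈ 77.22°
|L| = 2 · 484.23 / 2.0199e+05 ≈ 0.0047946
Gain = 20 log₁₀(0.0047946) ≈ -46.38 dB
∠L = 65.61° − 158.07° = -92.46°

-46.4 dB, -92.5°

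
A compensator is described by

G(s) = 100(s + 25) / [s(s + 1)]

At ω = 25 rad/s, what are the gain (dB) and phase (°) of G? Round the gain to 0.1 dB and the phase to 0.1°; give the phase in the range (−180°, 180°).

15.0 dB, -132.7°

At s = jω = j25:
zero (s+25): 25 + j25 → |·| = √(25²+25²) = √1250 ≈ 35.355, ∠ = arctan(25/25) ≈ 45.00°
pole (s+1): 1 + j25 → |·| = √(1²+25²) = √626 ≈ 25.02, ∠ = arctan(25/1) ≈ 87.71°
pole at origin: |s| = 25, ∠ = 90.00° (in denominator)
|G| = 100 · 35.355 / 625.5 ≈ 5.6523
Gain = 20 log₁₀(5.6523) ≈ 15.04 dB
∠G = 45.00° − 177.71° = -132.71°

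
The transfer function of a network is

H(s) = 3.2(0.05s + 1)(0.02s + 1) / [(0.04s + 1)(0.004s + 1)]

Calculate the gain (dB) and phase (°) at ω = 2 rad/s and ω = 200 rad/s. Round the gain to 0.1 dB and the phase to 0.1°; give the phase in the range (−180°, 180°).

ω = 2: 10.1 dB, 3.0°; ω = 200: 22.2 dB, 38.7°

At ω = 2 rad/s:
zero (1 + j2·0.05) = 1 + j0.1 → |·| ≈ 1.005, ∠ ≈ 5.71°
zero (1 + j2·0.02) = 1 + j0.04 → |·| ≈ 1.0008, ∠ ≈ 2.29°
pole (1 + j2·0.04) = 1 + j0.08 → |·| ≈ 1.0032, ∠ ≈ 4.57°
pole (1 + j2·0.004) = 1 + j0.008 → |·| ≈ 1, ∠ ≈ 0.46°
|H| = 3.2 · 1.005 · 1.0008 / (1.0032 · 1) ≈ 3.2083
Gain = 20 log₁₀(3.2083) ≈ 10.13 dB
∠H = (5.71° + 2.29°) − (4.57° + 0.46°) = 2.97°

At ω = 200 rad/s:
zero (1 + j200·0.05) = 1 + j10 → |·| ≈ 10.05, ∠ ≈ 84.29°
zero (1 + j200·0.02) = 1 + j4 → |·| ≈ 4.1231, ∠ ≈ 75.96°
pole (1 + j200·0.04) = 1 + j8 → |·| ≈ 8.0623, ∠ ≈ 82.87°
pole (1 + j200·0.004) = 1 + j0.8 → |·| ≈ 1.2806, ∠ ≈ 38.66°
|H| = 3.2 · 10.05 · 4.1231 / (8.0623 · 1.2806) ≈ 12.843
Gain = 20 log₁₀(12.843) ≈ 22.17 dB
∠H = (84.29° + 75.96°) − (82.87° + 38.66°) = 38.72°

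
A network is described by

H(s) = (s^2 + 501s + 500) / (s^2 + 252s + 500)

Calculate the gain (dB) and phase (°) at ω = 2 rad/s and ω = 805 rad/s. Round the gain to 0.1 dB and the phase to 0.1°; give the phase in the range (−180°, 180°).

ω = 2: 4.0 dB, 18.2°; ω = 805: 1.0 dB, -14.5°

Substitute s = j2:
Numerator: (j2)^2 + 501(j2) + 500 = 496 + j1002
Denominator: (j2)^2 + 252(j2) + 500 = 496 + j504
|N| = √(496² + 1002²) ≈ 1118, ∠N ≈ 63.66°
|D| = √(496² + 504²) ≈ 707.13, ∠D ≈ 45.46°
|H| = 1118 / 707.13 ≈ 1.581
Gain = 20 log₁₀(1.581) ≈ 3.98 dB
∠H = 63.66° − 45.46° = 18.20°

Substitute s = j805:
Numerator: (j805)^2 + 501(j805) + 500 = -647525 + j403305
Denominator: (j805)^2 + 252(j805) + 500 = -647525 + j202860
|N| = √(647525² + 403305²) ≈ 7.6285e+05, ∠N ≈ 148.08°
|D| = √(647525² + 202860²) ≈ 6.7856e+05, ∠D ≈ 162.60°
|H| = 7.6285e+05 / 6.7856e+05 ≈ 1.1242
Gain = 20 log₁₀(1.1242) ≈ 1.02 dB
∠H = 148.08° − 162.60° = -14.52°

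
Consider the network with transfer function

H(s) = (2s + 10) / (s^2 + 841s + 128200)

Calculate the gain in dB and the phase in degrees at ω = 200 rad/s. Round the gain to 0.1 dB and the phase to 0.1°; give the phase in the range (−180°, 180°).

-53.5 dB, 26.2°

Substitute s = j200:
Numerator: 2(j200) + 10 = 10 + j400
Denominator: (j200)^2 + 841(j200) + 128200 = 88200 + j168200
|N| = √(10² + 400²) ≈ 400.12, ∠N ≈ 88.57°
|D| = √(88200² + 168200²) ≈ 1.8992e+05, ∠D ≈ 62.33°
|H| = 400.12 / 1.8992e+05 ≈ 0.0021068
Gain = 20 log₁₀(0.0021068) ≈ -53.53 dB
∠H = 88.57° − 62.33° = 26.24°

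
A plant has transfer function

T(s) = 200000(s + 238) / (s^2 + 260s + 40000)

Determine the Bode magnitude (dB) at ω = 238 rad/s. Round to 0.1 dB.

60.4 dB

At s = jω = j238:
zero (s+238): 238 + j238 → |·| = √(238²+238²) = √113288 ≈ 336.58, ∠ = arctan(238/238) ≈ 45.00°
quadratic: (j238)² + 260·j238 + 40000 = -16644 + j61880 → |·| ≈ 64079, ∠ ≈ 105.05°
|T| = 200000 · 336.58 / 64079 ≈ 1050.5
Gain = 20 log₁₀(1050.5) ≈ 60.43 dB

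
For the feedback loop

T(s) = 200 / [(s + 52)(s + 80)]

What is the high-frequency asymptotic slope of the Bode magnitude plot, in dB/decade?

-40 dB/decade

Each pole contributes −20 dB/decade at high frequency; each zero contributes +20 dB/decade.
Net: 0 zero(s) − 2 pole(s) → -40 dB/decade.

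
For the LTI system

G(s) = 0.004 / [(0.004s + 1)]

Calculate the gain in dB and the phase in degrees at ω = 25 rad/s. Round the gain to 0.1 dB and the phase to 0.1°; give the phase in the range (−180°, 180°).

-48.0 dB, -5.7°

At ω = 25 rad/s:
pole (1 + j25·0.004) = 1 + j0.1 → |·| ≈ 1.005, ∠ ≈ 5.71°
|G| = 0.004 · 1 / (1.005) ≈ 0.0039801
Gain = 20 log₁₀(0.0039801) ≈ -48.00 dB
∠G = (0°) − (5.71°) = -5.71°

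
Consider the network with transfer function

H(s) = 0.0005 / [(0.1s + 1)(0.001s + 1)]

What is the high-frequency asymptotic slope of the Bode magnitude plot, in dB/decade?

Each pole contributes −20 dB/decade at high frequency; each zero contributes +20 dB/decade.
Net: 0 zero(s) − 2 pole(s) → -40 dB/decade.

-40 dB/decade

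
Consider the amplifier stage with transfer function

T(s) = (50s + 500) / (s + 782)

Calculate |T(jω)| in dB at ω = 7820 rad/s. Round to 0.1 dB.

33.9 dB

Substitute s = j7820:
Numerator: 50(j7820) + 500 = 500 + j391000
Denominator: (j7820) + 782 = 782 + j7820
|N| = √(500² + 391000²) ≈ 3.91e+05, ∠N ≈ 89.93°
|D| = √(782² + 7820²) ≈ 7859, ∠D ≈ 84.29°
|T| = 3.91e+05 / 7859 ≈ 49.752
Gain = 20 log₁₀(49.752) ≈ 33.94 dB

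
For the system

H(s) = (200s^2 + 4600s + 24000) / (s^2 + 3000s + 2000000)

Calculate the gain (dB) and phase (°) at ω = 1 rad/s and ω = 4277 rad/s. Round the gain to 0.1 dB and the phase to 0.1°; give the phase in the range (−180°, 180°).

ω = 1: -38.3 dB, 10.9°; ω = 4277: 44.9 dB, 37.9°

Substitute s = j1:
Numerator: 200(j1)^2 + 4600(j1) + 24000 = 23800 + j4600
Denominator: (j1)^2 + 3000(j1) + 2000000 = 1999999 + j3000
|N| = √(23800² + 4600²) ≈ 24240, ∠N ≈ 10.94°
|D| = √(1999999² + 3000²) ≈ 2e+06, ∠D ≈ 0.09°
|H| = 24240 / 2e+06 ≈ 0.01212
Gain = 20 log₁₀(0.01212) ≈ -38.33 dB
∠H = 10.94° − 0.09° = 10.85°

Substitute s = j4277:
Numerator: 200(j4277)^2 + 4600(j4277) + 24000 = -3658521800 + j19674200
Denominator: (j4277)^2 + 3000(j4277) + 2000000 = -16292729 + j12831000
|N| = √(3658521800² + 19674200²) ≈ 3.6586e+09, ∠N ≈ 179.69°
|D| = √(16292729² + 12831000²) ≈ 2.0739e+07, ∠D ≈ 141.78°
|H| = 3.6586e+09 / 2.0739e+07 ≈ 176.41
Gain = 20 log₁₀(176.41) ≈ 44.93 dB
∠H = 179.69° − 141.78° = 37.91°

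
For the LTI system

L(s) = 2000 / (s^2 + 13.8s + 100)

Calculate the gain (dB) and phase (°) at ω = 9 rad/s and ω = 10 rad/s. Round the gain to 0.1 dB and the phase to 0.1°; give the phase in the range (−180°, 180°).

At s = jω = j9:
quadratic: (j9)² + 13.8·j9 + 100 = 19 + j124.2 → |·| ≈ 125.64, ∠ ≈ 81.30°
|L| = 2000 / 125.64 ≈ 15.918
Gain = 20 log₁₀(15.918) ≈ 24.04 dB
∠L = 0.00° − 81.30° = -81.30°

At s = jω = j10:
quadratic: (j10)² + 13.8·j10 + 100 = 0 + j138 → |·| ≈ 138, ∠ ≈ 90.00°
|L| = 2000 / 138 ≈ 14.493
Gain = 20 log₁₀(14.493) ≈ 23.22 dB
∠L = 0.00° − 90.00° = -90.00°

ω = 9: 24.0 dB, -81.3°; ω = 10: 23.2 dB, -90.0°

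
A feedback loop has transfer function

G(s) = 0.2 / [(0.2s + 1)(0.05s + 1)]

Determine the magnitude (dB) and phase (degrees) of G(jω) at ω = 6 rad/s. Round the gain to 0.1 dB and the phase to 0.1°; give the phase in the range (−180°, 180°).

At ω = 6 rad/s:
pole (1 + j6·0.2) = 1 + j1.2 → |·| ≈ 1.562, ∠ ≈ 50.19°
pole (1 + j6·0.05) = 1 + j0.3 → |·| ≈ 1.044, ∠ ≈ 16.70°
|G| = 0.2 · 1 / (1.562 · 1.044) ≈ 0.12264
Gain = 20 log₁₀(0.12264) ≈ -18.23 dB
∠G = (0°) − (50.19° + 16.70°) = -66.89°

-18.2 dB, -66.9°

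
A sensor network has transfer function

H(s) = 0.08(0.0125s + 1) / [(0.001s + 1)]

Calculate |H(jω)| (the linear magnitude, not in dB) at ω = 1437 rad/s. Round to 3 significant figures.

At ω = 1437 rad/s:
zero (1 + j1437·0.0125) = 1 + j17.9625 → |·| ≈ 17.99, ∠ ≈ 86.81°
pole (1 + j1437·0.001) = 1 + j1.437 → |·| ≈ 1.7507, ∠ ≈ 55.17°
|H| = 0.08 · 17.99 / (1.7507) ≈ 0.82207

0.822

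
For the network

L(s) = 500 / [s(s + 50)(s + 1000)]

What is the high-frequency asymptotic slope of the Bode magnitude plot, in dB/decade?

Each pole contributes −20 dB/decade at high frequency; each zero contributes +20 dB/decade.
Net: 0 zero(s) − 3 pole(s) → -60 dB/decade.

-60 dB/decade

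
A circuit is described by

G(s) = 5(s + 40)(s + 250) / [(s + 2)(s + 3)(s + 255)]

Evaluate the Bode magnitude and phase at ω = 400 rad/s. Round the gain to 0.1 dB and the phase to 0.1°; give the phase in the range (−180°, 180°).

At s = jω = j400:
zero (s+40): 40 + j400 → |·| = √(40²+400²) = √161600 ≈ 402, ∠ = arctan(400/40) ≈ 84.29°
zero (s+250): 250 + j400 → |·| = √(250²+400²) = √222500 ≈ 471.7, ∠ = arctan(400/250) ≈ 57.99°
pole (s+2): 2 + j400 → |·| = √(2²+400²) = √160004 ≈ 400, ∠ = arctan(400/2) ≈ 89.71°
pole (s+3): 3 + j400 → |·| = √(3²+400²) = √160009 ≈ 400.01, ∠ = arctan(400/3) ≈ 89.57°
pole (s+255): 255 + j400 → |·| = √(255²+400²) = √225025 ≈ 474.37, ∠ = arctan(400/255) ≈ 57.48°
|G| = 5 · 1.8962e+05 / 7.5901e+07 ≈ 0.012491
Gain = 20 log₁₀(0.012491) ≈ -38.07 dB
∠G = 142.28° − 236.76° = -94.48°

-38.1 dB, -94.5°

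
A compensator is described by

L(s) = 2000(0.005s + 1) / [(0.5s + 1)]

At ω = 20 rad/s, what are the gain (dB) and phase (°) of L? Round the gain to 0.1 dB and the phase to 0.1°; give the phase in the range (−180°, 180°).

46.0 dB, -78.6°

At ω = 20 rad/s:
zero (1 + j20·0.005) = 1 + j0.1 → |·| ≈ 1.005, ∠ ≈ 5.71°
pole (1 + j20·0.5) = 1 + j10 → |·| ≈ 10.05, ∠ ≈ 84.29°
|L| = 2000 · 1.005 / (10.05) ≈ 200
Gain = 20 log₁₀(200) ≈ 46.02 dB
∠L = (5.71°) − (84.29°) = -78.58°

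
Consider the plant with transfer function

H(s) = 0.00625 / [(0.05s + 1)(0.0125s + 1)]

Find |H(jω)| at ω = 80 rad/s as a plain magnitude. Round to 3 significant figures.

0.00107

At ω = 80 rad/s:
pole (1 + j80·0.05) = 1 + j4 → |·| ≈ 4.1231, ∠ ≈ 75.96°
pole (1 + j80·0.0125) = 1 + j1 → |·| ≈ 1.4142, ∠ ≈ 45.00°
|H| = 0.00625 · 1 / (4.1231 · 1.4142) ≈ 0.0010719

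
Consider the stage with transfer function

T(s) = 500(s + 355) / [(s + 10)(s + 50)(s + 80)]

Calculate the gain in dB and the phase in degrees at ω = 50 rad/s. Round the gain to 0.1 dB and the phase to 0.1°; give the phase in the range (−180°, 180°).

-5.6 dB, -147.7°

At s = jω = j50:
zero (s+355): 355 + j50 → |·| = √(355²+50²) = √128525 ≈ 358.5, ∠ = arctan(50/355) ≈ 8.02°
pole (s+10): 10 + j50 → |·| = √(10²+50²) = √2600 ≈ 50.99, ∠ = arctan(50/10) ≈ 78.69°
pole (s+50): 50 + j50 → |·| = √(50²+50²) = √5000 ≈ 70.711, ∠ = arctan(50/50) ≈ 45.00°
pole (s+80): 80 + j50 → |·| = √(80²+50²) = √8900 ≈ 94.34, ∠ = arctan(50/80) ≈ 32.01°
|T| = 500 · 358.5 / 3.4015e+05 ≈ 0.52697
Gain = 20 log₁₀(0.52697) ≈ -5.56 dB
∠T = 8.02° − 155.70° = -147.68°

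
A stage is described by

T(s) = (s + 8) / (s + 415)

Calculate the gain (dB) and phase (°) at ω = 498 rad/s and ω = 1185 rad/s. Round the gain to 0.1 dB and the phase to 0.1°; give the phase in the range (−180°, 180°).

Substitute s = j498:
Numerator: (j498) + 8 = 8 + j498
Denominator: (j498) + 415 = 415 + j498
|N| = √(8² + 498²) ≈ 498.06, ∠N ≈ 89.08°
|D| = √(415² + 498²) ≈ 648.25, ∠D ≈ 50.19°
|T| = 498.06 / 648.25 ≈ 0.76831
Gain = 20 log₁₀(0.76831) ≈ -2.29 dB
∠T = 89.08° − 50.19° = 38.89°

Substitute s = j1185:
Numerator: (j1185) + 8 = 8 + j1185
Denominator: (j1185) + 415 = 415 + j1185
|N| = √(8² + 1185²) ≈ 1185, ∠N ≈ 89.61°
|D| = √(415² + 1185²) ≈ 1255.6, ∠D ≈ 70.70°
|T| = 1185 / 1255.6 ≈ 0.94377
Gain = 20 log₁₀(0.94377) ≈ -0.50 dB
∠T = 89.61° − 70.70° = 18.91°

ω = 498: -2.3 dB, 38.9°; ω = 1185: -0.5 dB, 18.9°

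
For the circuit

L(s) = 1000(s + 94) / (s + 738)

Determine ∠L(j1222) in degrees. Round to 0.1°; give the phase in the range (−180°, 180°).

26.7°

At s = jω = j1222:
zero (s+94): 94 + j1222 → |·| = √(94²+1222²) = √1502120 ≈ 1225.6, ∠ = arctan(1222/94) ≈ 85.60°
pole (s+738): 738 + j1222 → |·| = √(738²+1222²) = √2037928 ≈ 1427.6, ∠ = arctan(1222/738) ≈ 58.87°
∠L = 85.60° − 58.87° = 26.73°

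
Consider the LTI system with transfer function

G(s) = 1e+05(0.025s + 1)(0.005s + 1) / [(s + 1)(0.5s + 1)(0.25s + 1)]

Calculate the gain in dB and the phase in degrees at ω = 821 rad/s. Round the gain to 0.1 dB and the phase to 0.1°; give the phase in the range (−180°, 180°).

At ω = 821 rad/s:
zero (1 + j821·0.025) = 1 + j20.525 → |·| ≈ 20.549, ∠ ≈ 87.21°
zero (1 + j821·0.005) = 1 + j4.105 → |·| ≈ 4.225, ∠ ≈ 76.31°
pole (1 + j821·1) = 1 + j821 → |·| ≈ 821, ∠ ≈ 89.93°
pole (1 + j821·0.5) = 1 + j410.5 → |·| ≈ 410.5, ∠ ≈ 89.86°
pole (1 + j821·0.25) = 1 + j205.25 → |·| ≈ 205.25, ∠ ≈ 89.72°
|G| = 1e+05 · 20.549 · 4.225 / (821 · 410.5 · 205.25) ≈ 0.12551
Gain = 20 log₁₀(0.12551) ≈ -18.03 dB
∠G = (87.21° + 76.31°) − (89.93° + 89.86° + 89.72°) = -105.99°

-18.0 dB, -106.0°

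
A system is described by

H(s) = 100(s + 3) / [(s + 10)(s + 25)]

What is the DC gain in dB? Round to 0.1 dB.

1.6 dB

H(0) = 100·3 / (10·25) = 1.2
20 log₁₀(1.2) ≈ 1.58 dB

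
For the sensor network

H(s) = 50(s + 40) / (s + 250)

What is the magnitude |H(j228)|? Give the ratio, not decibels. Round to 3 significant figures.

At s = jω = j228:
zero (s+40): 40 + j228 → |·| = √(40²+228²) = √53584 ≈ 231.48, ∠ = arctan(228/40) ≈ 80.05°
pole (s+250): 250 + j228 → |·| = √(250²+228²) = √114484 ≈ 338.35, ∠ = arctan(228/250) ≈ 42.36°
|H| = 50 · 231.48 / 338.35 ≈ 34.207

34.2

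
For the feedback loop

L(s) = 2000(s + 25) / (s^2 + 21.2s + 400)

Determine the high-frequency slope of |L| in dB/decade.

-20 dB/decade

Each pole contributes −20 dB/decade at high frequency; each zero contributes +20 dB/decade.
Net: 1 zero(s) − 2 pole(s) → -20 dB/decade.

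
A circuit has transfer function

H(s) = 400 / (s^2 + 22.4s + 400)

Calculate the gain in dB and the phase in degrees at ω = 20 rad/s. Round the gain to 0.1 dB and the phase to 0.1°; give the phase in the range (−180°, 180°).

At s = jω = j20:
quadratic: (j20)² + 22.4·j20 + 400 = 0 + j448 → |·| ≈ 448, ∠ ≈ 90.00°
|H| = 400 / 448 ≈ 0.89286
Gain = 20 log₁₀(0.89286) ≈ -0.98 dB
∠H = 0.00° − 90.00° = -90.00°

-1.0 dB, -90.0°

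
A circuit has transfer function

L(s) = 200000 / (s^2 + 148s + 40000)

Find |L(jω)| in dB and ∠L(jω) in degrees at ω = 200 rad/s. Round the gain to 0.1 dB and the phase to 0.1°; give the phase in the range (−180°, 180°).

16.6 dB, -90.0°

At s = jω = j200:
quadratic: (j200)² + 148·j200 + 40000 = 0 + j29600 → |·| ≈ 29600, ∠ ≈ 90.00°
|L| = 200000 / 29600 ≈ 6.7568
Gain = 20 log₁₀(6.7568) ≈ 16.59 dB
∠L = 0.00° − 90.00° = -90.00°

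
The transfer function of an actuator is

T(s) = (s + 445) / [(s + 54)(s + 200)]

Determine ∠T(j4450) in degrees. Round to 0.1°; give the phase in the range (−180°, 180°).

-92.4°

At s = jω = j4450:
zero (s+445): 445 + j4450 → |·| = √(445²+4450²) = √20000525 ≈ 4472.2, ∠ = arctan(4450/445) ≈ 84.29°
pole (s+54): 54 + j4450 → |·| = √(54²+4450²) = √19805416 ≈ 4450.3, ∠ = arctan(4450/54) ≈ 89.30°
pole (s+200): 200 + j4450 → |·| = √(200²+4450²) = √19842500 ≈ 4454.5, ∠ = arctan(4450/200) ≈ 87.43°
∠T = 84.29° − 176.73° = -92.44°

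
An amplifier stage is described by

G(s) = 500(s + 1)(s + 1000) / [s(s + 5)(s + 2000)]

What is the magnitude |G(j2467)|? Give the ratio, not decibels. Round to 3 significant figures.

0.170

At s = jω = j2467:
zero (s+1): 1 + j2467 → |·| = √(1²+2467²) = √6086090 ≈ 2467, ∠ = arctan(2467/1) ≈ 89.98°
zero (s+1000): 1000 + j2467 → |·| = √(1000²+2467²) = √7086089 ≈ 2662, ∠ = arctan(2467/1000) ≈ 67.93°
pole (s+5): 5 + j2467 → |·| = √(5²+2467²) = √6086114 ≈ 2467, ∠ = arctan(2467/5) ≈ 89.88°
pole (s+2000): 2000 + j2467 → |·| = √(2000²+2467²) = √10086089 ≈ 3175.9, ∠ = arctan(2467/2000) ≈ 50.97°
pole at origin: |s| = 2467, ∠ = 90.00° (in denominator)
|G| = 500 · 6.5672e+06 / 1.9329e+10 ≈ 0.16988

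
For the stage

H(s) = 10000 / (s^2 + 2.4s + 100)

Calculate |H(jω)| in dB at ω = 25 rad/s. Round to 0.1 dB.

At s = jω = j25:
quadratic: (j25)² + 2.4·j25 + 100 = -525 + j60 → |·| ≈ 528.42, ∠ ≈ 173.48°
|H| = 10000 / 528.42 ≈ 18.924
Gain = 20 log₁₀(18.924) ≈ 25.54 dB

25.5 dB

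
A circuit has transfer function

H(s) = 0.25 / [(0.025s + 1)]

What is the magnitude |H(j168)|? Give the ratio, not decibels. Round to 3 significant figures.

At ω = 168 rad/s:
pole (1 + j168·0.025) = 1 + j4.2 → |·| ≈ 4.3174, ∠ ≈ 76.61°
|H| = 0.25 · 1 / (4.3174) ≈ 0.057905

0.0579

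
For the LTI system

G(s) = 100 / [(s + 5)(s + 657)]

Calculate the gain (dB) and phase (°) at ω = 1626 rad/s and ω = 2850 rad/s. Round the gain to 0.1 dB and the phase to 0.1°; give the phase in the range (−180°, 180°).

ω = 1626: -89.1 dB, -157.8°; ω = 2850: -98.4 dB, -166.9°

At s = jω = j1626:
pole (s+5): 5 + j1626 → |·| = √(5²+1626²) = √2643901 ≈ 1626, ∠ = arctan(1626/5) ≈ 89.82°
pole (s+657): 657 + j1626 → |·| = √(657²+1626²) = √3075525 ≈ 1753.7, ∠ = arctan(1626/657) ≈ 68.00°
|G| = 100 / 2.8515e+06 ≈ 3.5069e-05
Gain = 20 log₁₀(3.5069e-05) ≈ -89.10 dB
∠G = 0.00° − 157.82° = -157.82°

At s = jω = j2850:
pole (s+5): 5 + j2850 → |·| = √(5²+2850²) = √8122525 ≈ 2850, ∠ = arctan(2850/5) ≈ 89.90°
pole (s+657): 657 + j2850 → |·| = √(657²+2850²) = √8554149 ≈ 2924.7, ∠ = arctan(2850/657) ≈ 77.02°
|G| = 100 / 8.3354e+06 ≈ 1.1997e-05
Gain = 20 log₁₀(1.1997e-05) ≈ -98.42 dB
∠G = 0.00° − 166.92° = -166.92°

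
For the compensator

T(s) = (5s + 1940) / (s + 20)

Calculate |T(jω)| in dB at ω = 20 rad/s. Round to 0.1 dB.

36.7 dB

Substitute s = j20:
Numerator: 5(j20) + 1940 = 1940 + j100
Denominator: (j20) + 20 = 20 + j20
|N| = √(1940² + 100²) ≈ 1942.6, ∠N ≈ 2.95°
|D| = √(20² + 20²) ≈ 28.284, ∠D ≈ 45.00°
|T| = 1942.6 / 28.284 ≈ 68.682
Gain = 20 log₁₀(68.682) ≈ 36.74 dB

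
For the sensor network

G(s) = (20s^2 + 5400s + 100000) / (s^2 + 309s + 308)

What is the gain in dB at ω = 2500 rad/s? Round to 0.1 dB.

Substitute s = j2500:
Numerator: 20(j2500)^2 + 5400(j2500) + 100000 = -124900000 + j13500000
Denominator: (j2500)^2 + 309(j2500) + 308 = -6249692 + j772500
|N| = √(124900000² + 13500000²) ≈ 1.2563e+08, ∠N ≈ 173.83°
|D| = √(6249692² + 772500²) ≈ 6.2973e+06, ∠D ≈ 172.95°
|G| = 1.2563e+08 / 6.2973e+06 ≈ 19.95
Gain = 20 log₁₀(19.95) ≈ 26.00 dB

26.0 dB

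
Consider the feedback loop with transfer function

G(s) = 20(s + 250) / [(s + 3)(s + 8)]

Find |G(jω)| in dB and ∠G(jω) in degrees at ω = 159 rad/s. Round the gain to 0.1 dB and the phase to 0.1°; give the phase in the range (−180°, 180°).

-12.6 dB, -143.6°

At s = jω = j159:
zero (s+250): 250 + j159 → |·| = √(250²+159²) = √87781 ≈ 296.28, ∠ = arctan(159/250) ≈ 32.46°
pole (s+3): 3 + j159 → |·| = √(3²+159²) = √25290 ≈ 159.03, ∠ = arctan(159/3) ≈ 88.92°
pole (s+8): 8 + j159 → |·| = √(8²+159²) = √25345 ≈ 159.2, ∠ = arctan(159/8) ≈ 87.12°
|G| = 20 · 296.28 / 25318 ≈ 0.23405
Gain = 20 log₁₀(0.23405) ≈ -12.61 dB
∠G = 32.46° − 176.04° = -143.58°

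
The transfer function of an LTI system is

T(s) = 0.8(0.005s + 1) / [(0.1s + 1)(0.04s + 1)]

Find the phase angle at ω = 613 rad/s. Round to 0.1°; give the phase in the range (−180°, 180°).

At ω = 613 rad/s:
zero (1 + j613·0.005) = 1 + j3.065 → |·| ≈ 3.224, ∠ ≈ 71.93°
pole (1 + j613·0.1) = 1 + j61.3 → |·| ≈ 61.308, ∠ ≈ 89.07°
pole (1 + j613·0.04) = 1 + j24.52 → |·| ≈ 24.54, ∠ ≈ 87.66°
∠T = (71.93°) − (89.07° + 87.66°) = -104.80°

-104.8°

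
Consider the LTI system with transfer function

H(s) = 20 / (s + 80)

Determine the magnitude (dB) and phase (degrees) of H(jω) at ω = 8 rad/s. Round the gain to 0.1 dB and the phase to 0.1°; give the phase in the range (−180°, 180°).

At s = jω = j8:
pole (s+80): 80 + j8 → |·| = √(80²+8²) = √6464 ≈ 80.399, ∠ = arctan(8/80) ≈ 5.71°
|H| = 20 / 80.399 ≈ 0.24876
Gain = 20 log₁₀(0.24876) ≈ -12.08 dB
∠H = 0.00° − 5.71° = -5.71°

-12.1 dB, -5.7°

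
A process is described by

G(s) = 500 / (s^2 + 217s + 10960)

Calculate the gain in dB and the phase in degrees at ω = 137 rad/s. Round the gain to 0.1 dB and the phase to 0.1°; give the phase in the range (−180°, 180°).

Substitute s = j137:
Numerator: 500 = 500 + j0
Denominator: (j137)^2 + 217(j137) + 10960 = -7809 + j29729
|N| = √(500² + 0²) ≈ 500, ∠N ≈ 0.00°
|D| = √(7809² + 29729²) ≈ 30738, ∠D ≈ 104.72°
|G| = 500 / 30738 ≈ 0.016267
Gain = 20 log₁₀(0.016267) ≈ -35.77 dB
∠G = 0.00° − 104.72° = -104.72°

-35.8 dB, -104.7°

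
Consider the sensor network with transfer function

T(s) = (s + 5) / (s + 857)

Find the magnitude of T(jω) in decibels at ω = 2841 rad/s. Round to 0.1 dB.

Substitute s = j2841:
Numerator: (j2841) + 5 = 5 + j2841
Denominator: (j2841) + 857 = 857 + j2841
|N| = √(5² + 2841²) ≈ 2841, ∠N ≈ 89.90°
|D| = √(857² + 2841²) ≈ 2967.4, ∠D ≈ 73.21°
|T| = 2841 / 2967.4 ≈ 0.9574
Gain = 20 log₁₀(0.9574) ≈ -0.38 dB

-0.4 dB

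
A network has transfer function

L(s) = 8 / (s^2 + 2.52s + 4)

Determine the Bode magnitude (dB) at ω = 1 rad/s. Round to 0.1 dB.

6.2 dB

At s = jω = j1:
quadratic: (j1)² + 2.52·j1 + 4 = 3 + j2.52 → |·| ≈ 3.918, ∠ ≈ 40.03°
|L| = 8 / 3.918 ≈ 2.0419
Gain = 20 log₁₀(2.0419) ≈ 6.20 dB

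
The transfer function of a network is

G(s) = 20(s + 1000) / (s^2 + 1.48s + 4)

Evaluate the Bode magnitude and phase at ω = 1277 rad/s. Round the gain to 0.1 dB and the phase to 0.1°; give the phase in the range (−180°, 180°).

At s = jω = j1277:
zero (s+1000): 1000 + j1277 → |·| = √(1000²+1277²) = √2630729 ≈ 1622, ∠ = arctan(1277/1000) ≈ 51.94°
quadratic: (j1277)² + 1.48·j1277 + 4 = -1630725 + j1889.96 → |·| ≈ 1.6307e+06, ∠ ≈ 179.93°
|G| = 20 · 1622 / 1.6307e+06 ≈ 0.019893
Gain = 20 log₁₀(0.019893) ≈ -34.03 dB
∠G = 51.94° − 179.93° = -127.99°

-34.0 dB, -128.0°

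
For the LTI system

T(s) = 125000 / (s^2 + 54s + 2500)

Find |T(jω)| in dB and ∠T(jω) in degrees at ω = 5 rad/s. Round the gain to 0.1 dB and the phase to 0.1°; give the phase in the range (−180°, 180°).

At s = jω = j5:
quadratic: (j5)² + 54·j5 + 2500 = 2475 + j270 → |·| ≈ 2489.7, ∠ ≈ 6.23°
|T| = 125000 / 2489.7 ≈ 50.207
Gain = 20 log₁₀(50.207) ≈ 34.02 dB
∠T = 0.00° − 6.23° = -6.23°

34.0 dB, -6.2°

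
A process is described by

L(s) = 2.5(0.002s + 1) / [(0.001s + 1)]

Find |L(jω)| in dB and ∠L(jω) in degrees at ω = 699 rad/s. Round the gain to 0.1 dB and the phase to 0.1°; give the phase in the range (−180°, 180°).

10.9 dB, 19.5°

At ω = 699 rad/s:
zero (1 + j699·0.002) = 1 + j1.398 → |·| ≈ 1.7188, ∠ ≈ 54.42°
pole (1 + j699·0.001) = 1 + j0.699 → |·| ≈ 1.2201, ∠ ≈ 34.95°
|L| = 2.5 · 1.7188 / (1.2201) ≈ 3.5218
Gain = 20 log₁₀(3.5218) ≈ 10.94 dB
∠L = (54.42°) − (34.95°) = 19.47°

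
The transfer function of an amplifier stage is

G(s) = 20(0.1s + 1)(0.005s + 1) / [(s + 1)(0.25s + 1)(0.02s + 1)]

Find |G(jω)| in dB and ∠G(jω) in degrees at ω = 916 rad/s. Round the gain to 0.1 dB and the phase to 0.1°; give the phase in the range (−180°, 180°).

-53.0 dB, -99.5°

At ω = 916 rad/s:
zero (1 + j916·0.1) = 1 + j91.6 → |·| ≈ 91.605, ∠ ≈ 89.37°
zero (1 + j916·0.005) = 1 + j4.58 → |·| ≈ 4.6879, ∠ ≈ 77.68°
pole (1 + j916·1) = 1 + j916 → |·| ≈ 916, ∠ ≈ 89.94°
pole (1 + j916·0.25) = 1 + j229 → |·| ≈ 229, ∠ ≈ 89.75°
pole (1 + j916·0.02) = 1 + j18.32 → |·| ≈ 18.347, ∠ ≈ 86.88°
|G| = 20 · 91.605 · 4.6879 / (916 · 229 · 18.347) ≈ 0.0022317
Gain = 20 log₁₀(0.0022317) ≈ -53.03 dB
∠G = (89.37° + 77.68°) − (89.94° + 89.75° + 86.88°) = -99.52°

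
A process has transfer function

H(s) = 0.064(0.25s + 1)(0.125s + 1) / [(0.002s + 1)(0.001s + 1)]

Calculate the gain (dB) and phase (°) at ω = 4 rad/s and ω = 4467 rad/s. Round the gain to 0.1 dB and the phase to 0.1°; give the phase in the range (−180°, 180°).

At ω = 4 rad/s:
zero (1 + j4·0.25) = 1 + j1 → |·| ≈ 1.4142, ∠ ≈ 45.00°
zero (1 + j4·0.125) = 1 + j0.5 → |·| ≈ 1.118, ∠ ≈ 26.57°
pole (1 + j4·0.002) = 1 + j0.008 → |·| ≈ 1, ∠ ≈ 0.46°
pole (1 + j4·0.001) = 1 + j0.004 → |·| ≈ 1, ∠ ≈ 0.23°
|H| = 0.064 · 1.4142 · 1.118 / (1 · 1) ≈ 0.10119
Gain = 20 log₁₀(0.10119) ≈ -19.90 dB
∠H = (45.00° + 26.57°) − (0.46° + 0.23°) = 70.88°

At ω = 4467 rad/s:
zero (1 + j4467·0.25) = 1 + j1116.75 → |·| ≈ 1116.8, ∠ ≈ 89.95°
zero (1 + j4467·0.125) = 1 + j558.375 → |·| ≈ 558.38, ∠ ≈ 89.90°
pole (1 + j4467·0.002) = 1 + j8.934 → |·| ≈ 8.9898, ∠ ≈ 83.61°
pole (1 + j4467·0.001) = 1 + j4.467 → |·| ≈ 4.5776, ∠ ≈ 77.38°
|H| = 0.064 · 1116.8 · 558.38 / (8.9898 · 4.5776) ≈ 969.83
Gain = 20 log₁₀(969.83) ≈ 59.73 dB
∠H = (89.95° + 89.90°) − (83.61° + 77.38°) = 18.86°

ω = 4: -19.9 dB, 70.9°; ω = 4467: 59.7 dB, 18.9°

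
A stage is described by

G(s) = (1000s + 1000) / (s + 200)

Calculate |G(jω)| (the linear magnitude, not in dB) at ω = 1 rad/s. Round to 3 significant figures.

Substitute s = j1:
Numerator: 1000(j1) + 1000 = 1000 + j1000
Denominator: (j1) + 200 = 200 + j1
|N| = √(1000² + 1000²) ≈ 1414.2, ∠N ≈ 45.00°
|D| = √(200² + 1²) ≈ 200, ∠D ≈ 0.29°
|G| = 1414.2 / 200 ≈ 7.071

7.07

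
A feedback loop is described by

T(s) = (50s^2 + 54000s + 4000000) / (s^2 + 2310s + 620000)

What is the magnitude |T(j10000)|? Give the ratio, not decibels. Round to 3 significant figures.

49.3

Substitute s = j10000:
Numerator: 50(j10000)^2 + 54000(j10000) + 4000000 = -4996000000 + j540000000
Denominator: (j10000)^2 + 2310(j10000) + 620000 = -99380000 + j23100000
|N| = √(4996000000² + 540000000²) ≈ 5.0251e+09, ∠N ≈ 173.83°
|D| = √(99380000² + 23100000²) ≈ 1.0203e+08, ∠D ≈ 166.91°
|T| = 5.0251e+09 / 1.0203e+08 ≈ 49.251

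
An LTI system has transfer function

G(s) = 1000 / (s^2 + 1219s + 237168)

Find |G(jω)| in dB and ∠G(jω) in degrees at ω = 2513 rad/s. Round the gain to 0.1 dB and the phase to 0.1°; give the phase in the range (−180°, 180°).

-76.7 dB, -153.3°

Substitute s = j2513:
Numerator: 1000 = 1000 + j0
Denominator: (j2513)^2 + 1219(j2513) + 237168 = -6078001 + j3063347
|N| = √(1000² + 0²) ≈ 1000, ∠N ≈ 0.00°
|D| = √(6078001² + 3063347²) ≈ 6.8063e+06, ∠D ≈ 153.25°
|G| = 1000 / 6.8063e+06 ≈ 0.00014692
Gain = 20 log₁₀(0.00014692) ≈ -76.66 dB
∠G = 0.00° − 153.25° = -153.25°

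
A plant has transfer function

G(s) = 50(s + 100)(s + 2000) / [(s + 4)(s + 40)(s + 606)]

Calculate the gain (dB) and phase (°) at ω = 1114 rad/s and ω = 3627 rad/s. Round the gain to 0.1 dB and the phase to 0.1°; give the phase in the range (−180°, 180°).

At s = jω = j1114:
zero (s+100): 100 + j1114 → |·| = √(100²+1114²) = √1250996 ≈ 1118.5, ∠ = arctan(1114/100) ≈ 84.87°
zero (s+2000): 2000 + j1114 → |·| = √(2000²+1114²) = √5240996 ≈ 2289.3, ∠ = arctan(1114/2000) ≈ 29.12°
pole (s+4): 4 + j1114 → |·| = √(4²+1114²) = √1241012 ≈ 1114, ∠ = arctan(1114/4) ≈ 89.79°
pole (s+40): 40 + j1114 → |·| = √(40²+1114²) = √1242596 ≈ 1114.7, ∠ = arctan(1114/40) ≈ 87.94°
pole (s+606): 606 + j1114 → |·| = √(606²+1114²) = √1608232 ≈ 1268.2, ∠ = arctan(1114/606) ≈ 61.45°
|G| = 50 · 2.5606e+06 / 1.5748e+09 ≈ 0.081299
Gain = 20 log₁₀(0.081299) ≈ -21.80 dB
∠G = 113.99° − 239.18° = -125.19°

At s = jω = j3627:
zero (s+100): 100 + j3627 → |·| = √(100²+3627²) = √13165129 ≈ 3628.4, ∠ = arctan(3627/100) ≈ 88.42°
zero (s+2000): 2000 + j3627 → |·| = √(2000²+3627²) = √17155129 ≈ 4141.9, ∠ = arctan(3627/2000) ≈ 61.13°
pole (s+4): 4 + j3627 → |·| = √(4²+3627²) = √13155145 ≈ 3627, ∠ = arctan(3627/4) ≈ 89.94°
pole (s+40): 40 + j3627 → |·| = √(40²+3627²) = √13156729 ≈ 3627.2, ∠ = arctan(3627/40) ≈ 89.37°
pole (s+606): 606 + j3627 → |·| = √(606²+3627²) = √13522365 ≈ 3677.3, ∠ = arctan(3627/606) ≈ 80.51°
|G| = 50 · 1.5028e+07 / 4.8378e+10 ≈ 0.015532
Gain = 20 log₁₀(0.015532) ≈ -36.18 dB
∠G = 149.55° − 259.82° = -110.27°

ω = 1114: -21.8 dB, -125.2°; ω = 3627: -36.2 dB, -110.3°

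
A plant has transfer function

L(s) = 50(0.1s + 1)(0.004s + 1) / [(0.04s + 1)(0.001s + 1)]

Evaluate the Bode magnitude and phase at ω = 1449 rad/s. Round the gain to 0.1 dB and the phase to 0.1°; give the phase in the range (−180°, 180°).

At ω = 1449 rad/s:
zero (1 + j1449·0.1) = 1 + j144.9 → |·| ≈ 144.9, ∠ ≈ 89.60°
zero (1 + j1449·0.004) = 1 + j5.796 → |·| ≈ 5.8816, ∠ ≈ 80.21°
pole (1 + j1449·0.04) = 1 + j57.96 → |·| ≈ 57.969, ∠ ≈ 89.01°
pole (1 + j1449·0.001) = 1 + j1.449 → |·| ≈ 1.7606, ∠ ≈ 55.39°
|L| = 50 · 144.9 · 5.8816 / (57.969 · 1.7606) ≈ 417.52
Gain = 20 log₁₀(417.52) ≈ 52.41 dB
∠L = (89.60° + 80.21°) − (89.01° + 55.39°) = 25.41°

52.4 dB, 25.4°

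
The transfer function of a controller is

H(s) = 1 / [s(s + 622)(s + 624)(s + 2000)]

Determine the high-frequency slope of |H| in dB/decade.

-80 dB/decade

Each pole contributes −20 dB/decade at high frequency; each zero contributes +20 dB/decade.
Net: 0 zero(s) − 4 pole(s) → -80 dB/decade.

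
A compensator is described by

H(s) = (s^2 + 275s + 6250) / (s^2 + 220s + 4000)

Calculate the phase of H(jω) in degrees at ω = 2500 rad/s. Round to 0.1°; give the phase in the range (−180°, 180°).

-1.3°

Substitute s = j2500:
Numerator: (j2500)^2 + 275(j2500) + 6250 = -6243750 + j687500
Denominator: (j2500)^2 + 220(j2500) + 4000 = -6246000 + j550000
|N| = √(6243750² + 687500²) ≈ 6.2815e+06, ∠N ≈ 173.72°
|D| = √(6246000² + 550000²) ≈ 6.2702e+06, ∠D ≈ 174.97°
∠H = 173.72° − 174.97° = -1.25°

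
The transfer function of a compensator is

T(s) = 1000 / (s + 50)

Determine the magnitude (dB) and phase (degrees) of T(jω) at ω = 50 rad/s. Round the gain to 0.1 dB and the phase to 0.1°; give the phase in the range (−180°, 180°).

Substitute s = j50:
Numerator: 1000 = 1000 + j0
Denominator: (j50) + 50 = 50 + j50
|N| = √(1000² + 0²) ≈ 1000, ∠N ≈ 0.00°
|D| = √(50² + 50²) ≈ 70.711, ∠D ≈ 45.00°
|T| = 1000 / 70.711 ≈ 14.142
Gain = 20 log₁₀(14.142) ≈ 23.01 dB
∠T = 0.00° − 45.00° = -45.00°

23.0 dB, -45.0°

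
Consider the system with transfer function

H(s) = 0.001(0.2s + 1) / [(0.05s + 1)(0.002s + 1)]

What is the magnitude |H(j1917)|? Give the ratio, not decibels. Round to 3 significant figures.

At ω = 1917 rad/s:
zero (1 + j1917·0.2) = 1 + j383.4 → |·| ≈ 383.4, ∠ ≈ 89.85°
pole (1 + j1917·0.05) = 1 + j95.85 → |·| ≈ 95.855, ∠ ≈ 89.40°
pole (1 + j1917·0.002) = 1 + j3.834 → |·| ≈ 3.9623, ∠ ≈ 75.38°
|H| = 0.001 · 383.4 / (95.855 · 3.9623) ≈ 0.0010095

0.00101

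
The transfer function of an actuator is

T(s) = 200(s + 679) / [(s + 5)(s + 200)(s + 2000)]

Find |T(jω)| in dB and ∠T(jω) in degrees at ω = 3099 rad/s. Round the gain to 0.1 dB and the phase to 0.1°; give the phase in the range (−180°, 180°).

At s = jω = j3099:
zero (s+679): 679 + j3099 → |·| = √(679²+3099²) = √10064842 ≈ 3172.5, ∠ = arctan(3099/679) ≈ 77.64°
pole (s+5): 5 + j3099 → |·| = √(5²+3099²) = √9603826 ≈ 3099, ∠ = arctan(3099/5) ≈ 89.91°
pole (s+200): 200 + j3099 → |·| = √(200²+3099²) = √9643801 ≈ 3105.4, ∠ = arctan(3099/200) ≈ 86.31°
pole (s+2000): 2000 + j3099 → |·| = √(2000²+3099²) = √13603801 ≈ 3688.3, ∠ = arctan(3099/2000) ≈ 57.16°
|T| = 200 · 3172.5 / 3.5495e+10 ≈ 1.7876e-05
Gain = 20 log₁₀(1.7876e-05) ≈ -94.95 dB
∠T = 77.64° − 233.38° = -155.74°

-95.0 dB, -155.7°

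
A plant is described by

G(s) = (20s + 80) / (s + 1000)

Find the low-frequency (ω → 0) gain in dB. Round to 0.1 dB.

-21.9 dB

G(0) = 80 / 1000 = 0.08
20 log₁₀(0.08) ≈ -21.94 dB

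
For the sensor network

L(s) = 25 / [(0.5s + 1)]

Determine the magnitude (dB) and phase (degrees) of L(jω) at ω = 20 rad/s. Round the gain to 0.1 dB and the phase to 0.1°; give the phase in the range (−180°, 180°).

7.9 dB, -84.3°

At ω = 20 rad/s:
pole (1 + j20·0.5) = 1 + j10 → |·| ≈ 10.05, ∠ ≈ 84.29°
|L| = 25 · 1 / (10.05) ≈ 2.4876
Gain = 20 log₁₀(2.4876) ≈ 7.92 dB
∠L = (0°) − (84.29°) = -84.29°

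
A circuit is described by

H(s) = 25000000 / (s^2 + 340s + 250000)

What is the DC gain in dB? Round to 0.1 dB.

40.0 dB

H(0) = 25000000 / 250000 = 100
20 log₁₀(100) ≈ 40.00 dB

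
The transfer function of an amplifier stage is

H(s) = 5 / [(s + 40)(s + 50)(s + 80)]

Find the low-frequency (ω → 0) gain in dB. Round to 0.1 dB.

-90.1 dB

H(0) = 5 / (40·50·80) = 3.125e-05
20 log₁₀(3.125e-05) ≈ -90.10 dB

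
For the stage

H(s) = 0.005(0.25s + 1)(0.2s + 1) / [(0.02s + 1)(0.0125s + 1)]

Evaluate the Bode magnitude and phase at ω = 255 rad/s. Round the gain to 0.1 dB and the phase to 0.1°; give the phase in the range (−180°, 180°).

At ω = 255 rad/s:
zero (1 + j255·0.25) = 1 + j63.75 → |·| ≈ 63.758, ∠ ≈ 89.10°
zero (1 + j255·0.2) = 1 + j51 → |·| ≈ 51.01, ∠ ≈ 88.88°
pole (1 + j255·0.02) = 1 + j5.1 → |·| ≈ 5.1971, ∠ ≈ 78.91°
pole (1 + j255·0.0125) = 1 + j3.1875 → |·| ≈ 3.3407, ∠ ≈ 72.58°
|H| = 0.005 · 63.758 · 51.01 / (5.1971 · 3.3407) ≈ 0.93662
Gain = 20 log₁₀(0.93662) ≈ -0.57 dB
∠H = (89.10° + 88.88°) − (78.91° + 72.58°) = 26.49°

-0.6 dB, 26.5°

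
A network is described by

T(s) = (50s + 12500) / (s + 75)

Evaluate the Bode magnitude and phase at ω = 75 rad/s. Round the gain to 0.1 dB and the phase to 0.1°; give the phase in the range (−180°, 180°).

Substitute s = j75:
Numerator: 50(j75) + 12500 = 12500 + j3750
Denominator: (j75) + 75 = 75 + j75
|N| = √(12500² + 3750²) ≈ 13050, ∠N ≈ 16.70°
|D| = √(75² + 75²) ≈ 106.07, ∠D ≈ 45.00°
|T| = 13050 / 106.07 ≈ 123.03
Gain = 20 log₁₀(123.03) ≈ 41.80 dB
∠T = 16.70° − 45.00° = -28.30°

41.8 dB, -28.3°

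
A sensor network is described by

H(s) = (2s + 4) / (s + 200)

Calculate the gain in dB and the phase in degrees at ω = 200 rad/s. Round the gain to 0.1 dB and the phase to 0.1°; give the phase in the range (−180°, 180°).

3.0 dB, 44.4°

Substitute s = j200:
Numerator: 2(j200) + 4 = 4 + j400
Denominator: (j200) + 200 = 200 + j200
|N| = √(4² + 400²) ≈ 400.02, ∠N ≈ 89.43°
|D| = √(200² + 200²) ≈ 282.84, ∠D ≈ 45.00°
|H| = 400.02 / 282.84 ≈ 1.4143
Gain = 20 log₁₀(1.4143) ≈ 3.01 dB
∠H = 89.43° − 45.00° = 44.43°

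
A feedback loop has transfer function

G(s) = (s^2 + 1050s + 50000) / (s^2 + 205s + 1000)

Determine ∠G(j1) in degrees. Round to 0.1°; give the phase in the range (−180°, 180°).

Substitute s = j1:
Numerator: (j1)^2 + 1050(j1) + 50000 = 49999 + j1050
Denominator: (j1)^2 + 205(j1) + 1000 = 999 + j205
|N| = √(49999² + 1050²) ≈ 50010, ∠N ≈ 1.20°
|D| = √(999² + 205²) ≈ 1019.8, ∠D ≈ 11.60°
∠G = 1.20° − 11.60° = -10.40°

-10.4°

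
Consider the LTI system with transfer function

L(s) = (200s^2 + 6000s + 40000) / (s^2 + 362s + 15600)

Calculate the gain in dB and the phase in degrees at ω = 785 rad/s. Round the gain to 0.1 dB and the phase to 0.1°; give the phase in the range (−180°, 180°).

45.4 dB, 23.1°

Substitute s = j785:
Numerator: 200(j785)^2 + 6000(j785) + 40000 = -123205000 + j4710000
Denominator: (j785)^2 + 362(j785) + 15600 = -600625 + j284170
|N| = √(123205000² + 4710000²) ≈ 1.2329e+08, ∠N ≈ 177.81°
|D| = √(600625² + 284170²) ≈ 6.6446e+05, ∠D ≈ 154.68°
|L| = 1.2329e+08 / 6.6446e+05 ≈ 185.55
Gain = 20 log₁₀(185.55) ≈ 45.37 dB
∠L = 177.81° − 154.68° = 23.13°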